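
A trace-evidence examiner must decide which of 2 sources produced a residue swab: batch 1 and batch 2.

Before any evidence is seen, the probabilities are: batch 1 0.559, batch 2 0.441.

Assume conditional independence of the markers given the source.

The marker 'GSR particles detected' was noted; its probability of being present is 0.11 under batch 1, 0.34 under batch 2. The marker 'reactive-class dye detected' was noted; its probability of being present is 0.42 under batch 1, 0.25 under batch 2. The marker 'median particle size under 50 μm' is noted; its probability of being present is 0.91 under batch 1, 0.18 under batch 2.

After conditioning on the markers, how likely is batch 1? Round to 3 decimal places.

Multiply each prior by the joint likelihood of the marker pattern:
  batch 1: 0.559 × 0.11 × 0.42 × 0.91 = 0.023501
  batch 2: 0.441 × 0.34 × 0.25 × 0.18 = 0.0067473
Marginal likelihood of the evidence = 0.030249.
P(batch 1 | evidence) = 0.023501 / 0.030249 ≈ 0.777.

0.777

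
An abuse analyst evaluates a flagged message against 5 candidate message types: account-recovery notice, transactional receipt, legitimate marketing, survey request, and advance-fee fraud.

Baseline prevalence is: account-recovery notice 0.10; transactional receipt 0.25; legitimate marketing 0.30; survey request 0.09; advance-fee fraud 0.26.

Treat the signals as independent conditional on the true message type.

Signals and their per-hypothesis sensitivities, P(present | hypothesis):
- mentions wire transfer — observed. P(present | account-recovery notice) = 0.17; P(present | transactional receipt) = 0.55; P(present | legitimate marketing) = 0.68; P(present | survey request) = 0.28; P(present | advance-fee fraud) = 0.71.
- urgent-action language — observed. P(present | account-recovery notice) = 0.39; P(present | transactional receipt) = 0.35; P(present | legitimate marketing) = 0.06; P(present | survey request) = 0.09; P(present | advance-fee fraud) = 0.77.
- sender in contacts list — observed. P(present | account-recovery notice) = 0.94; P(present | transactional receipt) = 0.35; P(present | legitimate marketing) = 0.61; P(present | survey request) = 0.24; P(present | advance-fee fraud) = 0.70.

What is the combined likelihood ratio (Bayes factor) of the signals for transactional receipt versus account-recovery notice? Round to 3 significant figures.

1.08

Joint likelihood of the signal pattern under each hypothesis:
  transactional receipt: 0.55 × 0.35 × 0.35 = 0.067375
  account-recovery notice: 0.17 × 0.39 × 0.94 = 0.062322
Bayes factor = 0.067375 / 0.062322 ≈ 1.08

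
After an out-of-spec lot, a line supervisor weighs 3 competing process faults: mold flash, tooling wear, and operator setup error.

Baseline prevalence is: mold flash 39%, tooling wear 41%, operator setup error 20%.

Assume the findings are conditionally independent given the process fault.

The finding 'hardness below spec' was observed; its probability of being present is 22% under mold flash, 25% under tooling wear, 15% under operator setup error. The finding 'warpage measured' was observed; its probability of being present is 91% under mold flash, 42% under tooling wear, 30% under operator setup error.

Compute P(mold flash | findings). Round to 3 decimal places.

0.600

By Bayes' rule with conditional independence, the unnormalized weight for each hypothesis is prior × ∏ likelihoods:
  mold flash: 0.39 × 0.22 × 0.91 = 0.078078
  tooling wear: 0.41 × 0.25 × 0.42 = 0.04305
  operator setup error: 0.20 × 0.15 × 0.30 = 0.009
Marginal likelihood of the evidence = 0.13013.
P(mold flash | evidence) = 0.078078 / 0.13013 ≈ 0.600.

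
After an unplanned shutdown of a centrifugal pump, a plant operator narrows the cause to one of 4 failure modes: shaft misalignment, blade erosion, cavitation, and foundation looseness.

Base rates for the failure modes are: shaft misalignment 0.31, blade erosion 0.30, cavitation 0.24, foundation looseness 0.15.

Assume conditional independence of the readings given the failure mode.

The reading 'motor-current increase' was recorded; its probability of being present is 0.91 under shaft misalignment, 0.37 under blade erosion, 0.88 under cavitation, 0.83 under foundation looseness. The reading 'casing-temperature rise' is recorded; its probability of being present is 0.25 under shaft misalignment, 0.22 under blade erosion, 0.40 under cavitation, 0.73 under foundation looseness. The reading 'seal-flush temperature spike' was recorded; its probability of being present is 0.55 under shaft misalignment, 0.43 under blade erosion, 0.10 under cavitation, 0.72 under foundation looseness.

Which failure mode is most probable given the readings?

For each hypothesis, the unnormalized posterior weight is prior × product of the reading likelihoods:
  shaft misalignment: 0.31 × 0.91 × 0.25 × 0.55 = 0.038789
  blade erosion: 0.30 × 0.37 × 0.22 × 0.43 = 0.010501
  cavitation: 0.24 × 0.88 × 0.40 × 0.10 = 0.008448
  foundation looseness: 0.15 × 0.83 × 0.73 × 0.72 = 0.065437
The unnormalized weights sum to 0.12317.
P(shaft misalignment | evidence) ≈ 0.038789 / 0.12317 ≈ 0.315
P(blade erosion | evidence) ≈ 0.010501 / 0.12317 ≈ 0.085
P(cavitation | evidence) ≈ 0.008448 / 0.12317 ≈ 0.069
P(foundation looseness | evidence) ≈ 0.065437 / 0.12317 ≈ 0.531
The largest is 0.531, so foundation looseness is most probable.

foundation looseness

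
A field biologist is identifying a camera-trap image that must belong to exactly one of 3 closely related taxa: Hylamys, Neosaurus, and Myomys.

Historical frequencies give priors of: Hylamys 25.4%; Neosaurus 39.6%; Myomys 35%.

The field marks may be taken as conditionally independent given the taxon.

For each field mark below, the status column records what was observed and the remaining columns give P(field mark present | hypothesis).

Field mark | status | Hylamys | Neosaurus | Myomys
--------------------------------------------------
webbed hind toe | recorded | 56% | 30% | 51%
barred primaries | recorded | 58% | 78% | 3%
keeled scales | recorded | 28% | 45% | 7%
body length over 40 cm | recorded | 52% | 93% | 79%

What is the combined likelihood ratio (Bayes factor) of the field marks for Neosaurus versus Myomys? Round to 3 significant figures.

116

Joint likelihood of the field mark pattern under each hypothesis:
  Neosaurus: 0.30 × 0.78 × 0.45 × 0.93 = 0.097929
  Myomys: 0.51 × 0.03 × 0.07 × 0.79 = 0.00084609
Bayes factor = 0.097929 / 0.00084609 ≈ 116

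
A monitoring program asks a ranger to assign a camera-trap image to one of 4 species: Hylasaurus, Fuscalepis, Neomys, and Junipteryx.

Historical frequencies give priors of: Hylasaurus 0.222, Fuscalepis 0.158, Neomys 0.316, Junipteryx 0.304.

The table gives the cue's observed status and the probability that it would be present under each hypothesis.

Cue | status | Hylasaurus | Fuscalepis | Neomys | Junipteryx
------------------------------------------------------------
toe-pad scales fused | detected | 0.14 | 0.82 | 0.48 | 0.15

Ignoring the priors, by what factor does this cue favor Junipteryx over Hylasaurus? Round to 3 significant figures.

Likelihood of this cue under each hypothesis:
  Junipteryx: 0.15
  Hylasaurus: 0.14
Bayes factor = 0.15 / 0.14 ≈ 1.07

1.07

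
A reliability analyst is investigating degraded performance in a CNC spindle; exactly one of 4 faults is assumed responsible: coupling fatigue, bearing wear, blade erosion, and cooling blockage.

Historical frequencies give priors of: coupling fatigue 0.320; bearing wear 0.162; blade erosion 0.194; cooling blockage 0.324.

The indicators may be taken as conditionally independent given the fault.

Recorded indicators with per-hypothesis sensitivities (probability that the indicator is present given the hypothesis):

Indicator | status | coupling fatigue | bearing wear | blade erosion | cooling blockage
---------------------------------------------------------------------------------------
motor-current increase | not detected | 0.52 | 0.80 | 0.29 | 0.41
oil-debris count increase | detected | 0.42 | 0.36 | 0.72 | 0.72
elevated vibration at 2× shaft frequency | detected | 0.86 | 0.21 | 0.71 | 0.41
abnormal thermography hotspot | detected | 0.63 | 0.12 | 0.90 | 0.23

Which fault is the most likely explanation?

blade erosion

For each hypothesis, the unnormalized posterior weight is prior × product of the indicator likelihoods (using 1 − P(present | H) for each absent indicator):
  coupling fatigue: 0.320 × (1 − 0.52) × 0.42 × 0.86 × 0.63 = 0.034953
  bearing wear: 0.162 × (1 − 0.80) × 0.36 × 0.21 × 0.12 = 0.00029393
  blade erosion: 0.194 × (1 − 0.29) × 0.72 × 0.71 × 0.90 = 0.063371
  cooling blockage: 0.324 × (1 − 0.41) × 0.72 × 0.41 × 0.23 = 0.012979
Normalizing constant Z = 0.034953 + 0.00029393 + 0.063371 + 0.012979 = 0.1116.
P(coupling fatigue | evidence) ≈ 0.034953 / 0.1116 ≈ 0.313
P(bearing wear | evidence) ≈ 0.00029393 / 0.1116 ≈ 0.003
P(blade erosion | evidence) ≈ 0.063371 / 0.1116 ≈ 0.568
P(cooling blockage | evidence) ≈ 0.012979 / 0.1116 ≈ 0.116
The largest is 0.568, so blade erosion is most probable.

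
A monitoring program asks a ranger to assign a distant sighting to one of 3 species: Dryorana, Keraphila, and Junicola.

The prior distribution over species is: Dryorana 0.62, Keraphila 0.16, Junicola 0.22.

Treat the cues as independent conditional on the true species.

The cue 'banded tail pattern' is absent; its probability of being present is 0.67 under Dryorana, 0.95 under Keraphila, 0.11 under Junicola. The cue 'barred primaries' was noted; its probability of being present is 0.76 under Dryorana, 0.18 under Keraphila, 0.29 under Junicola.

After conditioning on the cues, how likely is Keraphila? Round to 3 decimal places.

For each hypothesis, the unnormalized posterior weight is prior × product of the cue likelihoods (using 1 − P(present | H) for each absent cue):
  Dryorana: 0.62 × (1 − 0.67) × 0.76 = 0.1555
  Keraphila: 0.16 × (1 − 0.95) × 0.18 = 0.00144
  Junicola: 0.22 × (1 − 0.11) × 0.29 = 0.056782
Normalizing constant Z = 0.1555 + 0.00144 + 0.056782 = 0.21372.
P(Keraphila | evidence) = 0.00144 / 0.21372 ≈ 0.007.

0.007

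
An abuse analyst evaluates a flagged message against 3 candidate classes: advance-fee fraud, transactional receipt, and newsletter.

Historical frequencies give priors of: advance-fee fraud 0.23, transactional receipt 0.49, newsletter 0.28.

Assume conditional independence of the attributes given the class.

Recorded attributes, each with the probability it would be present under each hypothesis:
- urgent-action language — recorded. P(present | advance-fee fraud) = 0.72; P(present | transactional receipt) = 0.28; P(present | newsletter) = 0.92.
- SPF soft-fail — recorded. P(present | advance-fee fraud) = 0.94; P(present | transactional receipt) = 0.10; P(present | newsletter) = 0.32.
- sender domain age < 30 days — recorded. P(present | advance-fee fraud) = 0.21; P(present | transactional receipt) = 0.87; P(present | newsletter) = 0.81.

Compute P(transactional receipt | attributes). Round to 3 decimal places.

0.107

Multiply each prior by the joint likelihood of the attribute pattern:
  advance-fee fraud: 0.23 × 0.72 × 0.94 × 0.21 = 0.032689
  transactional receipt: 0.49 × 0.28 × 0.10 × 0.87 = 0.011936
  newsletter: 0.28 × 0.92 × 0.32 × 0.81 = 0.06677
The unnormalized weights sum to 0.1114.
P(transactional receipt | evidence) = 0.011936 / 0.1114 ≈ 0.107.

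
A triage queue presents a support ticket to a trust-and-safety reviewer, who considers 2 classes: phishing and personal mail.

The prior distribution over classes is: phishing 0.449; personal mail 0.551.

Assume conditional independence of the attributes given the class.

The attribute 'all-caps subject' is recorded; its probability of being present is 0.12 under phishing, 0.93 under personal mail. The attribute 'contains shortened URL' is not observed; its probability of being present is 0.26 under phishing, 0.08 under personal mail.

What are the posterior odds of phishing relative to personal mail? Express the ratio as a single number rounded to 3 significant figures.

0.0846

The normalizing constant cancels in an odds ratio, so compute prior × likelihood for the two hypotheses only (using 1 − P(present | H) for each absent attribute):
  phishing: 0.449 × 0.12 × (1 − 0.26) = 0.039871
  personal mail: 0.551 × 0.93 × (1 − 0.08) = 0.47144
Odds(phishing : personal mail) = 0.039871 / 0.47144 ≈ 0.0846.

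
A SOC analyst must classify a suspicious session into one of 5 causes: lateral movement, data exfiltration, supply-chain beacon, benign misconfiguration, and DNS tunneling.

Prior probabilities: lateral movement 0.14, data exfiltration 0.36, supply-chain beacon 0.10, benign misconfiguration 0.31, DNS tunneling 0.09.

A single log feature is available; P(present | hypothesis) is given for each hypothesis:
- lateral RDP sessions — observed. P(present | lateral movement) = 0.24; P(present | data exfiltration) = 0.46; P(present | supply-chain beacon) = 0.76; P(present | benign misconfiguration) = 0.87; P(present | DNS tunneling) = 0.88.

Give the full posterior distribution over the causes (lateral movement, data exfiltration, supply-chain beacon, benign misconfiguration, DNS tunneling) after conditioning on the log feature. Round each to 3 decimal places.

0.054, 0.265, 0.122, 0.432, 0.127

Multiply each prior by the likelihood of the log feature:
  lateral movement: 0.14 × 0.24 = 0.0336
  data exfiltration: 0.36 × 0.46 = 0.1656
  supply-chain beacon: 0.10 × 0.76 = 0.076
  benign misconfiguration: 0.31 × 0.87 = 0.2697
  DNS tunneling: 0.09 × 0.88 = 0.0792
Normalizing constant Z = 0.0336 + 0.1656 + 0.076 + 0.2697 + 0.0792 = 0.6241.
P(lateral movement | evidence) = 0.0336 / 0.6241 ≈ 0.054
P(data exfiltration | evidence) = 0.1656 / 0.6241 ≈ 0.265
P(supply-chain beacon | evidence) = 0.076 / 0.6241 ≈ 0.122
P(benign misconfiguration | evidence) = 0.2697 / 0.6241 ≈ 0.432
P(DNS tunneling | evidence) = 0.0792 / 0.6241 ≈ 0.127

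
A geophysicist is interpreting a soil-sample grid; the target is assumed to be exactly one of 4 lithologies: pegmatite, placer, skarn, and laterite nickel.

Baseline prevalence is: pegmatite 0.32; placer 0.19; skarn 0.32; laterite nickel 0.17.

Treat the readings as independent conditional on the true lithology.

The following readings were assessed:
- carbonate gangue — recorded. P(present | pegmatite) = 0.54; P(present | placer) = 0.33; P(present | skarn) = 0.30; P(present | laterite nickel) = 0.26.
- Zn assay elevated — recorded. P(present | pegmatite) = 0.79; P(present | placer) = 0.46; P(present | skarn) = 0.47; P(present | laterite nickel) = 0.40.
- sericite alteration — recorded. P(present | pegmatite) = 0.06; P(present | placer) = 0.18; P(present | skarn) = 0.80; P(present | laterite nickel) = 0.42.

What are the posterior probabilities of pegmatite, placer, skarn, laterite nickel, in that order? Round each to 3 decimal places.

0.144, 0.091, 0.634, 0.130

Multiply each prior by the joint likelihood of the reading pattern:
  pegmatite: 0.32 × 0.54 × 0.79 × 0.06 = 0.0081907
  placer: 0.19 × 0.33 × 0.46 × 0.18 = 0.0051916
  skarn: 0.32 × 0.30 × 0.47 × 0.80 = 0.036096
  laterite nickel: 0.17 × 0.26 × 0.40 × 0.42 = 0.0074256
The unnormalized weights sum to 0.056904.
P(pegmatite | evidence) = 0.0081907 / 0.056904 ≈ 0.144
P(placer | evidence) = 0.0051916 / 0.056904 ≈ 0.091
P(skarn | evidence) = 0.036096 / 0.056904 ≈ 0.634
P(laterite nickel | evidence) = 0.0074256 / 0.056904 ≈ 0.130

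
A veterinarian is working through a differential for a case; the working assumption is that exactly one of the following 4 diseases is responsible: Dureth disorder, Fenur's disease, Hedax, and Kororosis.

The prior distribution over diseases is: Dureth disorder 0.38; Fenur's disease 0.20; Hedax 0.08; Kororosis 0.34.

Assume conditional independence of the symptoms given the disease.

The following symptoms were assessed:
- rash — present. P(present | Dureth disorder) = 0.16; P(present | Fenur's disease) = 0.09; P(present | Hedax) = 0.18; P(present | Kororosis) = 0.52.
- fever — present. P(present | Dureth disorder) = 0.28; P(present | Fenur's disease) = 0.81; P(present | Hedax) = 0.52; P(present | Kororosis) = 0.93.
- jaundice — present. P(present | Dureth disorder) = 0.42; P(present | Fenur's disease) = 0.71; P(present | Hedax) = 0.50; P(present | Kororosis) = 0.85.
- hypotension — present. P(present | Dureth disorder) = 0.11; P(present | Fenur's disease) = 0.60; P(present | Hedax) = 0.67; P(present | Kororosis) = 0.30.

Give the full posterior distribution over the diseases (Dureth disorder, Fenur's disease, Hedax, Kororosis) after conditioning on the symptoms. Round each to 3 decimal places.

0.015, 0.121, 0.049, 0.815

Multiply each prior by the joint likelihood of the symptom pattern:
  Dureth disorder: 0.38 × 0.16 × 0.28 × 0.42 × 0.11 = 0.00078651
  Fenur's disease: 0.20 × 0.09 × 0.81 × 0.71 × 0.60 = 0.0062111
  Hedax: 0.08 × 0.18 × 0.52 × 0.50 × 0.67 = 0.0025085
  Kororosis: 0.34 × 0.52 × 0.93 × 0.85 × 0.30 = 0.041928
The unnormalized weights sum to 0.051434.
P(Dureth disorder | evidence) = 0.00078651 / 0.051434 ≈ 0.015
P(Fenur's disease | evidence) = 0.0062111 / 0.051434 ≈ 0.121
P(Hedax | evidence) = 0.0025085 / 0.051434 ≈ 0.049
P(Kororosis | evidence) = 0.041928 / 0.051434 ≈ 0.815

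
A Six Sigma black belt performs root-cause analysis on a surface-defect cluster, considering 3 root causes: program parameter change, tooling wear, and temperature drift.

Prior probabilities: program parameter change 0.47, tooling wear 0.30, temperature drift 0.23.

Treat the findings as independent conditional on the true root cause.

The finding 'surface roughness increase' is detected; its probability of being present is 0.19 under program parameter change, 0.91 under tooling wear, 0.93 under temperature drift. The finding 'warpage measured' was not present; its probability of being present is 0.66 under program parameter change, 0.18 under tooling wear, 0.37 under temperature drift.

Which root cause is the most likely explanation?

For each hypothesis, the unnormalized posterior weight is prior × product of the finding likelihoods (using 1 − P(present | H) for each absent finding):
  program parameter change: 0.47 × 0.19 × (1 − 0.66) = 0.030362
  tooling wear: 0.30 × 0.91 × (1 − 0.18) = 0.22386
  temperature drift: 0.23 × 0.93 × (1 − 0.37) = 0.13476
Normalizing constant Z = 0.030362 + 0.22386 + 0.13476 = 0.38898.
P(program parameter change | evidence) ≈ 0.030362 / 0.38898 ≈ 0.078
P(tooling wear | evidence) ≈ 0.22386 / 0.38898 ≈ 0.576
P(temperature drift | evidence) ≈ 0.13476 / 0.38898 ≈ 0.346
The largest is 0.576, so tooling wear is most probable.

tooling wear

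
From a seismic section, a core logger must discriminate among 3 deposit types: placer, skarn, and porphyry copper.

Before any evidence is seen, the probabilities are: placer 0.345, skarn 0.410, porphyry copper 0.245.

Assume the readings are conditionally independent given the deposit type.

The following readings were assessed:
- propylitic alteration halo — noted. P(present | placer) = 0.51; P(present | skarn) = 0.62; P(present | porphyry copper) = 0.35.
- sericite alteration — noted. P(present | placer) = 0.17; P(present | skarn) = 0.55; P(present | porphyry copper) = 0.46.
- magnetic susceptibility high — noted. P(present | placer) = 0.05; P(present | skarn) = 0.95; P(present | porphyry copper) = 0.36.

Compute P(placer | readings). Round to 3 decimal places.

0.010

Multiply each prior by the joint likelihood of the reading pattern:
  placer: 0.345 × 0.51 × 0.17 × 0.05 = 0.0014956
  skarn: 0.410 × 0.62 × 0.55 × 0.95 = 0.13282
  porphyry copper: 0.245 × 0.35 × 0.46 × 0.36 = 0.0142
Marginal likelihood of the evidence = 0.14852.
P(placer | evidence) = 0.0014956 / 0.14852 ≈ 0.010.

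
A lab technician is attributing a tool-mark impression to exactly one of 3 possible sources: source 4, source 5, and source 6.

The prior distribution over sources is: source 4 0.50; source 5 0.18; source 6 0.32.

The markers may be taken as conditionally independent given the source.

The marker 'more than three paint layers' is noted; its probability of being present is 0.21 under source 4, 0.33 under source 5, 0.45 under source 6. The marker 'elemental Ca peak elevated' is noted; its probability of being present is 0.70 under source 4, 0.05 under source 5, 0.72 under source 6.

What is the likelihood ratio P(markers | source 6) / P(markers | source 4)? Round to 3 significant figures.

2.20

Take the product of per-marker likelihoods under each hypothesis, then divide.
  source 6: 0.45 × 0.72 = 0.324
  source 4: 0.21 × 0.70 = 0.147
Bayes factor = 0.324 / 0.147 ≈ 2.20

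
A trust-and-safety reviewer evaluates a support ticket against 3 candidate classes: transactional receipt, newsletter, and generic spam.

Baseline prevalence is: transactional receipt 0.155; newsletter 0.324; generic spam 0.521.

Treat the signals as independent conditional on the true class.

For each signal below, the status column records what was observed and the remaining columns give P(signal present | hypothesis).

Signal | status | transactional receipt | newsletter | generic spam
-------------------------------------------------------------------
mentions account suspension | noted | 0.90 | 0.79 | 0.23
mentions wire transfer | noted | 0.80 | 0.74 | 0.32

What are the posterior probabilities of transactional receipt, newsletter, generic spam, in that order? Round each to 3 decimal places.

0.329, 0.558, 0.113

For each hypothesis, the unnormalized posterior weight is prior × product of the signal likelihoods:
  transactional receipt: 0.155 × 0.90 × 0.80 = 0.1116
  newsletter: 0.324 × 0.79 × 0.74 = 0.18941
  generic spam: 0.521 × 0.23 × 0.32 = 0.038346
The unnormalized weights sum to 0.33936.
P(transactional receipt | evidence) = 0.1116 / 0.33936 ≈ 0.329
P(newsletter | evidence) = 0.18941 / 0.33936 ≈ 0.558
P(generic spam | evidence) = 0.038346 / 0.33936 ≈ 0.113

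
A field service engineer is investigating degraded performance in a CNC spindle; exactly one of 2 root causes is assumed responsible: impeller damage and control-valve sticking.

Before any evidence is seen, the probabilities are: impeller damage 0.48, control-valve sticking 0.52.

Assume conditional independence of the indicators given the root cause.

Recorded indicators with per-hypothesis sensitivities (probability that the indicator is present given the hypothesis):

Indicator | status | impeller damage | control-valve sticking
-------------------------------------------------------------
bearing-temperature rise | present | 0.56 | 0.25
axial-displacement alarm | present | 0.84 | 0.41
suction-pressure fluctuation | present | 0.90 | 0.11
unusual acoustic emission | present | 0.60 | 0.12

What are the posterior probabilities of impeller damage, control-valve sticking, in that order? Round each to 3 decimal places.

By Bayes' rule with conditional independence, the unnormalized weight for each hypothesis is prior × ∏ likelihoods:
  impeller damage: 0.48 × 0.56 × 0.84 × 0.90 × 0.60 = 0.12193
  control-valve sticking: 0.52 × 0.25 × 0.41 × 0.11 × 0.12 = 0.00070356
Marginal likelihood of the evidence = 0.12263.
P(impeller damage | evidence) = 0.12193 / 0.12263 ≈ 0.994
P(control-valve sticking | evidence) = 0.00070356 / 0.12263 ≈ 0.006

0.994, 0.006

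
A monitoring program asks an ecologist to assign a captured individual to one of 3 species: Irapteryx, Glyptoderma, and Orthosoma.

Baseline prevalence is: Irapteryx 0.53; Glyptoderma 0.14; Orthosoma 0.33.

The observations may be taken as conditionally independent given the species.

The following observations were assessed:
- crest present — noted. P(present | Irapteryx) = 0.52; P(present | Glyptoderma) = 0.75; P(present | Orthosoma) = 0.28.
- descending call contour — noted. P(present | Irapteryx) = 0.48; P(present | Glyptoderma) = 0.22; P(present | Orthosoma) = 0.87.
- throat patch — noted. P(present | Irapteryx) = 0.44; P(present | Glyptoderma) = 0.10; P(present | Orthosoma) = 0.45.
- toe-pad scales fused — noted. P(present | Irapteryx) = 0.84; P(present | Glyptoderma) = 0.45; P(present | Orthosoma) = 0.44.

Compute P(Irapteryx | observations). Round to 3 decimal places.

0.743

Multiply each prior by the joint likelihood of the evidence pattern:
  Irapteryx: 0.53 × 0.52 × 0.48 × 0.44 × 0.84 = 0.048894
  Glyptoderma: 0.14 × 0.75 × 0.22 × 0.10 × 0.45 = 0.0010395
  Orthosoma: 0.33 × 0.28 × 0.87 × 0.45 × 0.44 = 0.015917
The unnormalized weights sum to 0.06585.
P(Irapteryx | evidence) = 0.048894 / 0.06585 ≈ 0.743.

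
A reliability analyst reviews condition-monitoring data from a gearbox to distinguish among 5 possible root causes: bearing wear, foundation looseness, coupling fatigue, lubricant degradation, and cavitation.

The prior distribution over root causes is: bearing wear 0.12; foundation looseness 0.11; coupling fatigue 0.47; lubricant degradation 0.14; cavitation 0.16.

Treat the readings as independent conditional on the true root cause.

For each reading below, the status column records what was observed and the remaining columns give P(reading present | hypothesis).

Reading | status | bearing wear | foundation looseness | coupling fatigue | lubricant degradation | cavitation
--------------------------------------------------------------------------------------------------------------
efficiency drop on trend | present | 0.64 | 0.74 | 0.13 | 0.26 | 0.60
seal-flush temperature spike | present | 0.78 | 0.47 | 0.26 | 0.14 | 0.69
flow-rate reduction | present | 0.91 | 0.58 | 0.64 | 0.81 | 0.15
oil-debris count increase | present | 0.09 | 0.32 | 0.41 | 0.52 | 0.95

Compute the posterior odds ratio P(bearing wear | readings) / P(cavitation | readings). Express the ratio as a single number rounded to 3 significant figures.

0.520

Posterior odds equal prior odds times the likelihood ratio; only the two competing hypotheses matter.
  bearing wear: 0.12 × 0.64 × 0.78 × 0.91 × 0.09 = 0.0049061
  cavitation: 0.16 × 0.60 × 0.69 × 0.15 × 0.95 = 0.0094392
Posterior odds = 0.0049061 / 0.0094392 ≈ 0.520.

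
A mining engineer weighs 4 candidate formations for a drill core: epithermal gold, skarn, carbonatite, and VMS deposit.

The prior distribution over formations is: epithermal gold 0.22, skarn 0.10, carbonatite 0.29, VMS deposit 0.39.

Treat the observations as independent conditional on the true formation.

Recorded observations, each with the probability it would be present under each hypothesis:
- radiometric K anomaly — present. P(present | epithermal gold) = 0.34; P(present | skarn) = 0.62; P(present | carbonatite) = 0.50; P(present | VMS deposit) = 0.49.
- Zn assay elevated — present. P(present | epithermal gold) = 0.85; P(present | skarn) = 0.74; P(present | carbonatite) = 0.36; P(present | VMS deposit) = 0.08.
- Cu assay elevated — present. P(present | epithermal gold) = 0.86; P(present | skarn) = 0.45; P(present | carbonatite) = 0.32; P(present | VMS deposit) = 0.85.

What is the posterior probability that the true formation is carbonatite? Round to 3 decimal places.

0.159

For each hypothesis, the unnormalized posterior weight is prior × product of the observation likelihoods:
  epithermal gold: 0.22 × 0.34 × 0.85 × 0.86 = 0.054679
  skarn: 0.10 × 0.62 × 0.74 × 0.45 = 0.020646
  carbonatite: 0.29 × 0.50 × 0.36 × 0.32 = 0.016704
  VMS deposit: 0.39 × 0.49 × 0.08 × 0.85 = 0.012995
The unnormalized weights sum to 0.10502.
P(carbonatite | evidence) = 0.016704 / 0.10502 ≈ 0.159.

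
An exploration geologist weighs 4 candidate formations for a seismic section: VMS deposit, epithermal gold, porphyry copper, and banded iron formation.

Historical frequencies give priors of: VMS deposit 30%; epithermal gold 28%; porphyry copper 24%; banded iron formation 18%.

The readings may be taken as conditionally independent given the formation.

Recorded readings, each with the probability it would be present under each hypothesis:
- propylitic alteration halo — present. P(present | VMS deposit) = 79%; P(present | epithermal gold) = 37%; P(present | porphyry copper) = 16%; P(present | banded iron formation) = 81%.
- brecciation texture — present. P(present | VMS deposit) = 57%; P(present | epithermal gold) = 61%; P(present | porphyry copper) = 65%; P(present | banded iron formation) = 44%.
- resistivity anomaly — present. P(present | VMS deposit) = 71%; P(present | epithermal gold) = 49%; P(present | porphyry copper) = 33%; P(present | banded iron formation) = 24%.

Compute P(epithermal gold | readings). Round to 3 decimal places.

0.206

Multiply each prior by the joint likelihood of the reading pattern:
  VMS deposit: 0.30 × 0.79 × 0.57 × 0.71 = 0.095914
  epithermal gold: 0.28 × 0.37 × 0.61 × 0.49 = 0.030966
  porphyry copper: 0.24 × 0.16 × 0.65 × 0.33 = 0.0082368
  banded iron formation: 0.18 × 0.81 × 0.44 × 0.24 = 0.015396
Normalizing constant Z = 0.095914 + 0.030966 + 0.0082368 + 0.015396 = 0.15051.
P(epithermal gold | evidence) = 0.030966 / 0.15051 ≈ 0.206.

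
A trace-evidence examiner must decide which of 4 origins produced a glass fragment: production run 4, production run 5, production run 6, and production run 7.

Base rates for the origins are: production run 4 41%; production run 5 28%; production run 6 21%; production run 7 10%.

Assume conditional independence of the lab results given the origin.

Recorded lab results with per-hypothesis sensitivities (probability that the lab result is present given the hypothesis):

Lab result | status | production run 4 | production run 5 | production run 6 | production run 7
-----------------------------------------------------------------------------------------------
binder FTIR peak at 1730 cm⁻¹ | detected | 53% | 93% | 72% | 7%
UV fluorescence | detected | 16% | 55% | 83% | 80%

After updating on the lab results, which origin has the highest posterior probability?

Multiply each prior by the joint likelihood of the lab result pattern:
  production run 4: 0.41 × 0.53 × 0.16 = 0.034768
  production run 5: 0.28 × 0.93 × 0.55 = 0.14322
  production run 6: 0.21 × 0.72 × 0.83 = 0.1255
  production run 7: 0.10 × 0.07 × 0.80 = 0.0056
The unnormalized weights sum to 0.30908.
P(production run 4 | evidence) ≈ 0.034768 / 0.30908 ≈ 0.112
P(production run 5 | evidence) ≈ 0.14322 / 0.30908 ≈ 0.463
P(production run 6 | evidence) ≈ 0.1255 / 0.30908 ≈ 0.406
P(production run 7 | evidence) ≈ 0.0056 / 0.30908 ≈ 0.018
The largest is 0.463, so production run 5 is most probable.

production run 5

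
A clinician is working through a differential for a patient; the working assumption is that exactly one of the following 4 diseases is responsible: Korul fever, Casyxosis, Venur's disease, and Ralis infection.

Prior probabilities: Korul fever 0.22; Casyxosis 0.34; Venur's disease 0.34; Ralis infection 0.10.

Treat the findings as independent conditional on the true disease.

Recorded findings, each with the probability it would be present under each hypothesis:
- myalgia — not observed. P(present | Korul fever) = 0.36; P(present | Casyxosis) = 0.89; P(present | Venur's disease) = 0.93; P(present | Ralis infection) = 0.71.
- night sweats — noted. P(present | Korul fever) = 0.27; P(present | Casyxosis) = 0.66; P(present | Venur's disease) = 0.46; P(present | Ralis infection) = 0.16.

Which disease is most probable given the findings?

Multiply each prior by the joint likelihood of the evidence pattern (using 1 − P(present | H) for each absent finding):
  Korul fever: 0.22 × (1 − 0.36) × 0.27 = 0.038016
  Casyxosis: 0.34 × (1 − 0.89) × 0.66 = 0.024684
  Venur's disease: 0.34 × (1 − 0.93) × 0.46 = 0.010948
  Ralis infection: 0.10 × (1 − 0.71) × 0.16 = 0.00464
Marginal likelihood of the evidence = 0.078288.
P(Korul fever | evidence) ≈ 0.038016 / 0.078288 ≈ 0.486
P(Casyxosis | evidence) ≈ 0.024684 / 0.078288 ≈ 0.315
P(Venur's disease | evidence) ≈ 0.010948 / 0.078288 ≈ 0.140
P(Ralis infection | evidence) ≈ 0.00464 / 0.078288 ≈ 0.059
The largest is 0.486, so Korul fever is most probable.

Korul fever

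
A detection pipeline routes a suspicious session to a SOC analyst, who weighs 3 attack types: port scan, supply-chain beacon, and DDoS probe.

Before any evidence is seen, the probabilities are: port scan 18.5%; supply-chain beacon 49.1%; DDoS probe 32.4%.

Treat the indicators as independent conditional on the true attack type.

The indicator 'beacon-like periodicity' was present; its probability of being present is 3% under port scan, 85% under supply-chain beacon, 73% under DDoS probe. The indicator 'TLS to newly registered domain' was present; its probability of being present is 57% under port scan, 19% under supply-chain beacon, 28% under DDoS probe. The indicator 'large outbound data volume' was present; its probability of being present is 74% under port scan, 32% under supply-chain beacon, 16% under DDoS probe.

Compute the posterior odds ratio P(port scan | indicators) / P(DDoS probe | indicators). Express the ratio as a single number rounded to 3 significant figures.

Unnormalized posterior weight (prior times the indicator likelihoods) for each of the two hypotheses:
  port scan: 0.185 × 0.03 × 0.57 × 0.74 = 0.002341
  DDoS probe: 0.324 × 0.73 × 0.28 × 0.16 = 0.010596
Odds(port scan : DDoS probe) = 0.002341 / 0.010596 ≈ 0.221.

0.221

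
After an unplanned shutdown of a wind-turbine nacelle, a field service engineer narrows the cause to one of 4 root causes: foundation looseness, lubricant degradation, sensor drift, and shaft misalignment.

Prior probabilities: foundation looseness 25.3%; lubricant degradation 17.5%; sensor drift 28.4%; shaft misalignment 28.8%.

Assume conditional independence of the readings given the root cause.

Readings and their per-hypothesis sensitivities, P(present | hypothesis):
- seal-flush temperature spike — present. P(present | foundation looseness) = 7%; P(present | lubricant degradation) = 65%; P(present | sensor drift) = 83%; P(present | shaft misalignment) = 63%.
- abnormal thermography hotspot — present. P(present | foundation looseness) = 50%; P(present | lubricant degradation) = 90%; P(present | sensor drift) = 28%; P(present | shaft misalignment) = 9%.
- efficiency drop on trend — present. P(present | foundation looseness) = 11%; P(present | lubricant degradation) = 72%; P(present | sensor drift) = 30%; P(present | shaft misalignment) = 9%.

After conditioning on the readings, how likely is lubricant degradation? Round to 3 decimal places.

For each hypothesis, the unnormalized posterior weight is prior × product of the reading likelihoods:
  foundation looseness: 0.253 × 0.07 × 0.50 × 0.11 = 0.00097405
  lubricant degradation: 0.175 × 0.65 × 0.90 × 0.72 = 0.07371
  sensor drift: 0.284 × 0.83 × 0.28 × 0.30 = 0.0198
  shaft misalignment: 0.288 × 0.63 × 0.09 × 0.09 = 0.0014697
Normalizing constant Z = 0.00097405 + 0.07371 + 0.0198 + 0.0014697 = 0.095954.
P(lubricant degradation | evidence) = 0.07371 / 0.095954 ≈ 0.768.

0.768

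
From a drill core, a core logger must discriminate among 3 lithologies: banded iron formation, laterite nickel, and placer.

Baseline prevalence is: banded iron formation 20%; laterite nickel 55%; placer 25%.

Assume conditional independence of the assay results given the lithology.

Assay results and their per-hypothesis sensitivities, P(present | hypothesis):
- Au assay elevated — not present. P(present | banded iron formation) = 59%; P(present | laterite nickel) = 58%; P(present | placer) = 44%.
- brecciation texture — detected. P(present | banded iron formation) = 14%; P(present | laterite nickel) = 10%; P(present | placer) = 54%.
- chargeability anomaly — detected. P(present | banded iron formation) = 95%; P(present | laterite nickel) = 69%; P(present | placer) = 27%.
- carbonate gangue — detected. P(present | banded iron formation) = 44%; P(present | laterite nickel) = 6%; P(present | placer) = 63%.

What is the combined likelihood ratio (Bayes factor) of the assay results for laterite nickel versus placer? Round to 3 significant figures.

0.0338

The Bayes factor is the ratio of the joint likelihoods of the assay result pattern under the two hypotheses (using 1 − P(present | H) for each absent assay result).
  laterite nickel: (1 − 0.58) × 0.10 × 0.69 × 0.06 = 0.0017388
  placer: (1 − 0.44) × 0.54 × 0.27 × 0.63 = 0.051438
Bayes factor = 0.0017388 / 0.051438 ≈ 0.0338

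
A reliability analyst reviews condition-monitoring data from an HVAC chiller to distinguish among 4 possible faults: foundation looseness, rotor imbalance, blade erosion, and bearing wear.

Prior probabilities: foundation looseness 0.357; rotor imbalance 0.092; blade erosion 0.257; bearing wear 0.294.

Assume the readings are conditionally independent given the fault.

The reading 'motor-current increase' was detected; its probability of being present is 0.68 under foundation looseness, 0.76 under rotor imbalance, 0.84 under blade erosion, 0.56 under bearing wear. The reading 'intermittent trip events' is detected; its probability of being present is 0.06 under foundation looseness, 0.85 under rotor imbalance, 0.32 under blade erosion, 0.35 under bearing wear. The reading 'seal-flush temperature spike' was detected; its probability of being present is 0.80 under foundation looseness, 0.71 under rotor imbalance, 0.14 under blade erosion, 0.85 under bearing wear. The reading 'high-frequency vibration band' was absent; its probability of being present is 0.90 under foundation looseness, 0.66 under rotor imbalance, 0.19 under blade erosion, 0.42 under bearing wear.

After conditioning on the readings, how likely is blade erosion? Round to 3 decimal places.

0.151

For each hypothesis, the unnormalized posterior weight is prior × product of the reading likelihoods (using 1 − P(present | H) for each absent reading):
  foundation looseness: 0.357 × 0.68 × 0.06 × 0.80 × (1 − 0.90) = 0.0011652
  rotor imbalance: 0.092 × 0.76 × 0.85 × 0.71 × (1 − 0.66) = 0.014347
  blade erosion: 0.257 × 0.84 × 0.32 × 0.14 × (1 − 0.19) = 0.0078339
  bearing wear: 0.294 × 0.56 × 0.35 × 0.85 × (1 − 0.42) = 0.028409
The unnormalized weights sum to 0.051755.
P(blade erosion | evidence) = 0.0078339 / 0.051755 ≈ 0.151.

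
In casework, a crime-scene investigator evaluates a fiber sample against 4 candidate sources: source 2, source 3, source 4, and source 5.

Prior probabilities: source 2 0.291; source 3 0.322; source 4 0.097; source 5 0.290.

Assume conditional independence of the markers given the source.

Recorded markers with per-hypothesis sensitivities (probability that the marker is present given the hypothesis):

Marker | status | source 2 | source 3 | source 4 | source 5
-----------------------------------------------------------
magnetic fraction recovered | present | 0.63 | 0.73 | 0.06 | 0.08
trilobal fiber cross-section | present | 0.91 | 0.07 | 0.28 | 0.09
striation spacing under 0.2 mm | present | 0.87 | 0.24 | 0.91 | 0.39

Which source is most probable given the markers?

For each hypothesis, the unnormalized posterior weight is prior × product of the marker likelihoods:
  source 2: 0.291 × 0.63 × 0.91 × 0.87 = 0.14514
  source 3: 0.322 × 0.73 × 0.07 × 0.24 = 0.003949
  source 4: 0.097 × 0.06 × 0.28 × 0.91 = 0.0014829
  source 5: 0.290 × 0.08 × 0.09 × 0.39 = 0.00081432
Marginal likelihood of the evidence = 0.15139.
P(source 2 | evidence) ≈ 0.14514 / 0.15139 ≈ 0.959
P(source 3 | evidence) ≈ 0.003949 / 0.15139 ≈ 0.026
P(source 4 | evidence) ≈ 0.0014829 / 0.15139 ≈ 0.010
P(source 5 | evidence) ≈ 0.00081432 / 0.15139 ≈ 0.005
The largest is 0.959, so source 2 is most probable.

source 2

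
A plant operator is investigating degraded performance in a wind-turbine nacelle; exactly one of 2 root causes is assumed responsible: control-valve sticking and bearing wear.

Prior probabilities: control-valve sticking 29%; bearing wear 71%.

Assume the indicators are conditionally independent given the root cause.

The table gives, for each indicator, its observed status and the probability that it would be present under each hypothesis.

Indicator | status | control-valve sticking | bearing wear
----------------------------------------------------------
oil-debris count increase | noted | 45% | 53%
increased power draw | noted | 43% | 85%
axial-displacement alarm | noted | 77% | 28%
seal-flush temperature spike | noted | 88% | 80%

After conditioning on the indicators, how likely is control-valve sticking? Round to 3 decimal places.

By Bayes' rule with conditional independence, the unnormalized weight for each hypothesis is prior × ∏ likelihoods:
  control-valve sticking: 0.29 × 0.45 × 0.43 × 0.77 × 0.88 = 0.038024
  bearing wear: 0.71 × 0.53 × 0.85 × 0.28 × 0.80 = 0.071648
Marginal likelihood of the evidence = 0.10967.
P(control-valve sticking | evidence) = 0.038024 / 0.10967 ≈ 0.347.

0.347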